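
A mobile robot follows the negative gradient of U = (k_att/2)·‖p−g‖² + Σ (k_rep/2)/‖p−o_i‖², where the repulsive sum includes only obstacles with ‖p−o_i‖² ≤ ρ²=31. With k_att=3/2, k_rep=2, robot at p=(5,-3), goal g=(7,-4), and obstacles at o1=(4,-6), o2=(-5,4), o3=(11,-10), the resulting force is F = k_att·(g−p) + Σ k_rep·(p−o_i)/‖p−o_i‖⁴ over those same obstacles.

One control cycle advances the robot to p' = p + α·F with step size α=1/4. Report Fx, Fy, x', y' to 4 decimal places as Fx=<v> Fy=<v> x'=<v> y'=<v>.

F_att = 3/2·(g−p) = 3/2·(2,-1) = (3.0000,-1.5000)
o1: d²=10 ≤ ρ²=31; F_rep = 2·(1,3)/10² = (0.0200,0.0600)
o2: d²=149 > ρ²=31 → inactive
o3: d²=85 > ρ²=31 → inactive
F = F_att + ΣF_rep = (3.0200,-1.4400)
p' = p + 1/4·F = (5.7550,-3.3600)

Fx=3.0200 Fy=-1.4400 x'=5.7550 y'=-3.3600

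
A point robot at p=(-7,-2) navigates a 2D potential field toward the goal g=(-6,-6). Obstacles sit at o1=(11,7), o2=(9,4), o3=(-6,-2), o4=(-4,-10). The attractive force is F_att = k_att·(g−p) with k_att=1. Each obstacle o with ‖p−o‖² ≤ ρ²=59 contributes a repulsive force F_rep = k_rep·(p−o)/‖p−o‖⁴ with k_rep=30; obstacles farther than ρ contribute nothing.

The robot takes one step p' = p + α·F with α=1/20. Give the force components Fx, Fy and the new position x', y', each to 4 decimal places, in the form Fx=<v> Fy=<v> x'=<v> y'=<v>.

Fx=-29.0000 Fy=-4.0000 x'=-8.4500 y'=-2.2000

F_att = 1·(g−p) = 1·(1,-4) = (1.0000,-4.0000)
o1: d²=405 > ρ²=59 → inactive
o2: d²=292 > ρ²=59 → inactive
o3: d²=1 ≤ ρ²=59; F_rep = 30·(-1,0)/1² = (-30.0000,0.0000)
o4: d²=73 > ρ²=59 → inactive
F = F_att + ΣF_rep = (-29.0000,-4.0000)
p' = p + 1/20·F = (-8.4500,-2.2000)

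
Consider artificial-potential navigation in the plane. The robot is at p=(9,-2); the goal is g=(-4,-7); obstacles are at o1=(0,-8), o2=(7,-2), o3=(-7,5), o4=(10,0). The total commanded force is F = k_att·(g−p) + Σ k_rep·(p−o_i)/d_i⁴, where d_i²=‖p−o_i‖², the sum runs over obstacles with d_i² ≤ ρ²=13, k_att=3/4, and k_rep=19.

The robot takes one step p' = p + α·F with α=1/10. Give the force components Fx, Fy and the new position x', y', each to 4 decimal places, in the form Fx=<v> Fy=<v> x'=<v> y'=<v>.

Fx=-8.1350 Fy=-5.2700 x'=8.1865 y'=-2.5270

F_att = 3/4·(g−p) = 3/4·(-13,-5) = (-9.7500,-3.7500)
o1: d²=117 > ρ²=13 → inactive
o2: d²=4 ≤ ρ²=13; F_rep = 19·(2,0)/4² = (2.3750,0.0000)
o3: d²=305 > ρ²=13 → inactive
o4: d²=5 ≤ ρ²=13; F_rep = 19·(-1,-2)/5² = (-0.7600,-1.5200)
F = F_att + ΣF_rep = (-8.1350,-5.2700)
p' = p + 1/10·F = (8.1865,-2.5270)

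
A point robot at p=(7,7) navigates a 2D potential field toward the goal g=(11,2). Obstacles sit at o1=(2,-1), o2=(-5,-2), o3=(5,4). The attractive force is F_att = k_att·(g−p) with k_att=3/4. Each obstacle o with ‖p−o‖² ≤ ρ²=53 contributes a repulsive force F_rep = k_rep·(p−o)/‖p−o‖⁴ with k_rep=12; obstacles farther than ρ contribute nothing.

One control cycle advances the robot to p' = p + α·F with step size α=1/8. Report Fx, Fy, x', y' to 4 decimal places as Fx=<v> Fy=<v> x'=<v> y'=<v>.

Fx=3.1420 Fy=-3.5370 x'=7.3928 y'=6.5579

F_att = 3/4·(g−p) = 3/4·(4,-5) = (3.0000,-3.7500)
o1: d²=89 > ρ²=53 → inactive
o2: d²=225 > ρ²=53 → inactive
o3: d²=13 ≤ ρ²=53; F_rep = 12·(2,3)/13² = (0.1420,0.2130)
F = F_att + ΣF_rep = (3.1420,-3.5370)
p' = p + 1/8·F = (7.3928,6.5579)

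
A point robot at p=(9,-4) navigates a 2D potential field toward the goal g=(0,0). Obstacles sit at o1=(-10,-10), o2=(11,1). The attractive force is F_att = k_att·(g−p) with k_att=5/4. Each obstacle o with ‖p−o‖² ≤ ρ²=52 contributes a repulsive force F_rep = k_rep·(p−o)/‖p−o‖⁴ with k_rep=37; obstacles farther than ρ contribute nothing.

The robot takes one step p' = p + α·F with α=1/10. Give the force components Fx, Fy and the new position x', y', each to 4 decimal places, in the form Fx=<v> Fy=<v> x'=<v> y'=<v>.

F_att = 5/4·(g−p) = 5/4·(-9,4) = (-11.2500,5.0000)
o1: d²=397 > ρ²=52 → inactive
o2: d²=29 ≤ ρ²=52; F_rep = 37·(-2,-5)/29² = (-0.0880,-0.2200)
F = F_att + ΣF_rep = (-11.3380,4.7800)
p' = p + 1/10·F = (7.8662,-3.5220)

Fx=-11.3380 Fy=4.7800 x'=7.8662 y'=-3.5220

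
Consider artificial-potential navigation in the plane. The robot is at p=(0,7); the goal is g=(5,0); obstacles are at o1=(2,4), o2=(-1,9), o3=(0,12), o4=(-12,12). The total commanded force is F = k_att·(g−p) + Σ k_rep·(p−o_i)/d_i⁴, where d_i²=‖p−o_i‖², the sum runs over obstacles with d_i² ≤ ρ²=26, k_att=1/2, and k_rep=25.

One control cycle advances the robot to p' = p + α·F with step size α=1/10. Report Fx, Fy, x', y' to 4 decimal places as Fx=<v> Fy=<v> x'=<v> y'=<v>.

F_att = 1/2·(g−p) = 1/2·(5,-7) = (2.5000,-3.5000)
o1: d²=13 ≤ ρ²=26; F_rep = 25·(-2,3)/13² = (-0.2959,0.4438)
o2: d²=5 ≤ ρ²=26; F_rep = 25·(1,-2)/5² = (1.0000,-2.0000)
o3: d²=25 ≤ ρ²=26; F_rep = 25·(0,-5)/25² = (0.0000,-0.2000)
o4: d²=169 > ρ²=26 → inactive
F = F_att + ΣF_rep = (3.2041,-5.2562)
p' = p + 1/10·F = (0.3204,6.4744)

Fx=3.2041 Fy=-5.2562 x'=0.3204 y'=6.4744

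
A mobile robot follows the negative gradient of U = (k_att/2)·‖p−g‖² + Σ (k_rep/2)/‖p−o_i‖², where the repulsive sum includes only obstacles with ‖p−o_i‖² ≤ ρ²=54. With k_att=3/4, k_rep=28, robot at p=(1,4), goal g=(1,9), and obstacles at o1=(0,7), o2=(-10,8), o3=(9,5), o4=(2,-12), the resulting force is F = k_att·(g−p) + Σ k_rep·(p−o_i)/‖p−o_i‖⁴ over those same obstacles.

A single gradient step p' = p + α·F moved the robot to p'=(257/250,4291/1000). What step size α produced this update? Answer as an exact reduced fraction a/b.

F_att = 3/4·(g−p) = 3/4·(0,5) = (0.0000,3.7500)
o1: d²=10 ≤ ρ²=54; F_rep = 28·(1,-3)/10² = (0.2800,-0.8400)
o2: d²=137 > ρ²=54 → inactive
o3: d²=65 > ρ²=54 → inactive
o4: d²=257 > ρ²=54 → inactive
F = F_att + ΣF_rep = (0.2800,2.9100)
Δp = p'−p = (0.0280,0.2910); α = Δx/Fx = (7/250) / (7/25) = 1/10
check: Δy/Fy = (291/1000) / (291/100) = 1/10 ✓

α = 1/10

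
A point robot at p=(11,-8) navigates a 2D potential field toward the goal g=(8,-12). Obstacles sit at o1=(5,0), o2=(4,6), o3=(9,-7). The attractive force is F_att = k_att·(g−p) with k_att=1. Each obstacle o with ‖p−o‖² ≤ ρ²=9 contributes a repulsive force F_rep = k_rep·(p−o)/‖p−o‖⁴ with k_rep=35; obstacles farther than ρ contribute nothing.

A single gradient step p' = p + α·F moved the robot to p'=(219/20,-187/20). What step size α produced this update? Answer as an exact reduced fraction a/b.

F_att = 1·(g−p) = 1·(-3,-4) = (-3.0000,-4.0000)
o1: d²=100 > ρ²=9 → inactive
o2: d²=245 > ρ²=9 → inactive
o3: d²=5 ≤ ρ²=9; F_rep = 35·(2,-1)/5² = (2.8000,-1.4000)
F = F_att + ΣF_rep = (-0.2000,-5.4000)
Δp = p'−p = (-0.0500,-1.3500); α = Δx/Fx = (-1/20) / (-1/5) = 1/4
check: Δy/Fy = (-27/20) / (-27/5) = 1/4 ✓

α = 1/4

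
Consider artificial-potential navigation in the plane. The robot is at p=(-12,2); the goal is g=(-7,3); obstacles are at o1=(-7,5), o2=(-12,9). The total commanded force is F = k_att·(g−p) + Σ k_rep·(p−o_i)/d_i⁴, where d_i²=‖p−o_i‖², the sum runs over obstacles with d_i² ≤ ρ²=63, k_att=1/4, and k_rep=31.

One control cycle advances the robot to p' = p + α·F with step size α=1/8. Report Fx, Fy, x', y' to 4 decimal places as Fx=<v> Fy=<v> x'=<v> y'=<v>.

Fx=1.1159 Fy=0.0792 x'=-11.8605 y'=2.0099

F_att = 1/4·(g−p) = 1/4·(5,1) = (1.2500,0.2500)
o1: d²=34 ≤ ρ²=63; F_rep = 31·(-5,-3)/34² = (-0.1341,-0.0804)
o2: d²=49 ≤ ρ²=63; F_rep = 31·(0,-7)/49² = (0.0000,-0.0904)
F = F_att + ΣF_rep = (1.1159,0.0792)
p' = p + 1/8·F = (-11.8605,2.0099)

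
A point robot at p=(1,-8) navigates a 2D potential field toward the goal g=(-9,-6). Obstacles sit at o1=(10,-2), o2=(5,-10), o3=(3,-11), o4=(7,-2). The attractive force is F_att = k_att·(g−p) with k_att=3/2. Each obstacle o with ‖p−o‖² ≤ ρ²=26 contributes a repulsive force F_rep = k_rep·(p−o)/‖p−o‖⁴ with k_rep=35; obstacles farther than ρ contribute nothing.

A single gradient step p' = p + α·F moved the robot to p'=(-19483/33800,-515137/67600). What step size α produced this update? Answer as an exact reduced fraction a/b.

α = 1/10

F_att = 3/2·(g−p) = 3/2·(-10,2) = (-15.0000,3.0000)
o1: d²=117 > ρ²=26 → inactive
o2: d²=20 ≤ ρ²=26; F_rep = 35·(-4,2)/20² = (-0.3500,0.1750)
o3: d²=13 ≤ ρ²=26; F_rep = 35·(-2,3)/13² = (-0.4142,0.6213)
o4: d²=72 > ρ²=26 → inactive
F = F_att + ΣF_rep = (-15.7642,3.7963)
Δp = p'−p = (-1.5764,0.3796); α = Δx/Fx = (-53283/33800) / (-53283/3380) = 1/10
check: Δy/Fy = (25663/67600) / (25663/6760) = 1/10 ✓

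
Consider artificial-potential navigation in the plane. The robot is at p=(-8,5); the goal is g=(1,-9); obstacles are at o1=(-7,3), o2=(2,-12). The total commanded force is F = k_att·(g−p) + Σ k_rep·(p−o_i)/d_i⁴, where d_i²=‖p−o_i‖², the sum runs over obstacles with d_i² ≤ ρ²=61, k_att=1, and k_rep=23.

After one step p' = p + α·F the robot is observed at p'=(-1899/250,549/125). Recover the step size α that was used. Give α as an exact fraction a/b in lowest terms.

F_att = 1·(g−p) = 1·(9,-14) = (9.0000,-14.0000)
o1: d²=5 ≤ ρ²=61; F_rep = 23·(-1,2)/5² = (-0.9200,1.8400)
o2: d²=389 > ρ²=61 → inactive
F = F_att + ΣF_rep = (8.0800,-12.1600)
Δp = p'−p = (0.4040,-0.6080); α = Δx/Fx = (101/250) / (202/25) = 1/20
check: Δy/Fy = (-76/125) / (-304/25) = 1/20 ✓

α = 1/20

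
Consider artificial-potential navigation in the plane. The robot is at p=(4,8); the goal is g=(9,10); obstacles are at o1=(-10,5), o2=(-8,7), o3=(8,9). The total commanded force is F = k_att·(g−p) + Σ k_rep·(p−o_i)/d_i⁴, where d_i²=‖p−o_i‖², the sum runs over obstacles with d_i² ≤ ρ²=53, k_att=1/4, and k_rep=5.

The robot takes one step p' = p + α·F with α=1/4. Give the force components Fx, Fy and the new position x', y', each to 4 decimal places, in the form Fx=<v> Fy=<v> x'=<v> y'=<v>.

F_att = 1/4·(g−p) = 1/4·(5,2) = (1.2500,0.5000)
o1: d²=205 > ρ²=53 → inactive
o2: d²=145 > ρ²=53 → inactive
o3: d²=17 ≤ ρ²=53; F_rep = 5·(-4,-1)/17² = (-0.0692,-0.0173)
F = F_att + ΣF_rep = (1.1808,0.4827)
p' = p + 1/4·F = (4.2952,8.1207)

Fx=1.1808 Fy=0.4827 x'=4.2952 y'=8.1207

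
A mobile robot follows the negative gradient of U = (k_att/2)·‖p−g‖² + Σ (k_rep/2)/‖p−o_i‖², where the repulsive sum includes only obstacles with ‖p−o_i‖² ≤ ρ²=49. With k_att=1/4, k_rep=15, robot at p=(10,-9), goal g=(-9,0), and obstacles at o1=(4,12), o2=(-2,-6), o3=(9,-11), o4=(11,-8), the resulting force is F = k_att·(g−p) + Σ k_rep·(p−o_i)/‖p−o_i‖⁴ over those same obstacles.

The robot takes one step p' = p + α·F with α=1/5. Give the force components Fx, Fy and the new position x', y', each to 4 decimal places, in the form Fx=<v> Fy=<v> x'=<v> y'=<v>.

Fx=-7.9000 Fy=-0.3000 x'=8.4200 y'=-9.0600

F_att = 1/4·(g−p) = 1/4·(-19,9) = (-4.7500,2.2500)
o1: d²=477 > ρ²=49 → inactive
o2: d²=153 > ρ²=49 → inactive
o3: d²=5 ≤ ρ²=49; F_rep = 15·(1,2)/5² = (0.6000,1.2000)
o4: d²=2 ≤ ρ²=49; F_rep = 15·(-1,-1)/2² = (-3.7500,-3.7500)
F = F_att + ΣF_rep = (-7.9000,-0.3000)
p' = p + 1/5·F = (8.4200,-9.0600)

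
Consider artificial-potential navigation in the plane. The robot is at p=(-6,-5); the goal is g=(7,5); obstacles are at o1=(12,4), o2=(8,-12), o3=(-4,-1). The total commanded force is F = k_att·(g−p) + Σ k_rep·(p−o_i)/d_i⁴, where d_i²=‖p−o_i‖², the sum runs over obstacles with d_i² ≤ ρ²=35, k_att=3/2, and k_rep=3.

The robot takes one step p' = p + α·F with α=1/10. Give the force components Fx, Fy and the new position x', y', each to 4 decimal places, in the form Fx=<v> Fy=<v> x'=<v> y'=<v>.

Fx=19.4850 Fy=14.9700 x'=-4.0515 y'=-3.5030

F_att = 3/2·(g−p) = 3/2·(13,10) = (19.5000,15.0000)
o1: d²=405 > ρ²=35 → inactive
o2: d²=245 > ρ²=35 → inactive
o3: d²=20 ≤ ρ²=35; F_rep = 3·(-2,-4)/20² = (-0.0150,-0.0300)
F = F_att + ΣF_rep = (19.4850,14.9700)
p' = p + 1/10·F = (-4.0515,-3.5030)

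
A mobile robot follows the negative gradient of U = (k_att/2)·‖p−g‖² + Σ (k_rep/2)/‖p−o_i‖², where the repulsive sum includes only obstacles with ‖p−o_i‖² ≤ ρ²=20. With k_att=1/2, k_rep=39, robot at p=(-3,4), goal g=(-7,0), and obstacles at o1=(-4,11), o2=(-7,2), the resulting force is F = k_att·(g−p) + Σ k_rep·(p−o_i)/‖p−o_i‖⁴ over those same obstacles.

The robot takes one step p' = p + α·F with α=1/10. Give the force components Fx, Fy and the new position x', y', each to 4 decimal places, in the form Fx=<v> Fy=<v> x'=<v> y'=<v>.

Fx=-1.6100 Fy=-1.8050 x'=-3.1610 y'=3.8195

F_att = 1/2·(g−p) = 1/2·(-4,-4) = (-2.0000,-2.0000)
o1: d²=50 > ρ²=20 → inactive
o2: d²=20 ≤ ρ²=20; F_rep = 39·(4,2)/20² = (0.3900,0.1950)
F = F_att + ΣF_rep = (-1.6100,-1.8050)
p' = p + 1/10·F = (-3.1610,3.8195)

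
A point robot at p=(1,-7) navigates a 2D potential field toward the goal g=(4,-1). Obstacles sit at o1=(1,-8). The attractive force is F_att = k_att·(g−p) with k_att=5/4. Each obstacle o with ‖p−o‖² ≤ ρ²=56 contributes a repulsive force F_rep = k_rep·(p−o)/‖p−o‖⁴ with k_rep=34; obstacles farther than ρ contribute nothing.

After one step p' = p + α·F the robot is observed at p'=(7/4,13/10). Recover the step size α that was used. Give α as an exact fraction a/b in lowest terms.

F_att = 5/4·(g−p) = 5/4·(3,6) = (3.7500,7.5000)
o1: d²=1 ≤ ρ²=56; F_rep = 34·(0,1)/1² = (0.0000,34.0000)
F = F_att + ΣF_rep = (3.7500,41.5000)
Δp = p'−p = (0.7500,8.3000); α = Δx/Fx = (3/4) / (15/4) = 1/5
check: Δy/Fy = (83/10) / (83/2) = 1/5 ✓

α = 1/5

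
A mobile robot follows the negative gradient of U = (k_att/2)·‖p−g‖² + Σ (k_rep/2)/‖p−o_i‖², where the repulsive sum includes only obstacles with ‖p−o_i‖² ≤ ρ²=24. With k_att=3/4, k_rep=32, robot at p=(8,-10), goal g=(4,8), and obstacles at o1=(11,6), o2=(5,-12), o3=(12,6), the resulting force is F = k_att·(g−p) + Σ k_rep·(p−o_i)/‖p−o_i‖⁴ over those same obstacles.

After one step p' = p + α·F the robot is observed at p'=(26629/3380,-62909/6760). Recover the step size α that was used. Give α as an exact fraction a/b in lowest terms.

α = 1/20

F_att = 3/4·(g−p) = 3/4·(-4,18) = (-3.0000,13.5000)
o1: d²=265 > ρ²=24 → inactive
o2: d²=13 ≤ ρ²=24; F_rep = 32·(3,2)/13² = (0.5680,0.3787)
o3: d²=272 > ρ²=24 → inactive
F = F_att + ΣF_rep = (-2.4320,13.8787)
Δp = p'−p = (-0.1216,0.6939); α = Δx/Fx = (-411/3380) / (-411/169) = 1/20
check: Δy/Fy = (4691/6760) / (4691/338) = 1/20 ✓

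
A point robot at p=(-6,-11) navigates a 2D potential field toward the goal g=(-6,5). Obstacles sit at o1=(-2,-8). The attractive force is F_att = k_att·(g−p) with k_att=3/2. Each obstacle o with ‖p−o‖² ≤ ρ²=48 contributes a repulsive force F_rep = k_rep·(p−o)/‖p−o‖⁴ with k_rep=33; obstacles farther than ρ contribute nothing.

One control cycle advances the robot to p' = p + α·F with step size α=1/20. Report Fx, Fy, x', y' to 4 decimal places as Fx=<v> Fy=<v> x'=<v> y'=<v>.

F_att = 3/2·(g−p) = 3/2·(0,16) = (0.0000,24.0000)
o1: d²=25 ≤ ρ²=48; F_rep = 33·(-4,-3)/25² = (-0.2112,-0.1584)
F = F_att + ΣF_rep = (-0.2112,23.8416)
p' = p + 1/20·F = (-6.0106,-9.8079)

Fx=-0.2112 Fy=23.8416 x'=-6.0106 y'=-9.8079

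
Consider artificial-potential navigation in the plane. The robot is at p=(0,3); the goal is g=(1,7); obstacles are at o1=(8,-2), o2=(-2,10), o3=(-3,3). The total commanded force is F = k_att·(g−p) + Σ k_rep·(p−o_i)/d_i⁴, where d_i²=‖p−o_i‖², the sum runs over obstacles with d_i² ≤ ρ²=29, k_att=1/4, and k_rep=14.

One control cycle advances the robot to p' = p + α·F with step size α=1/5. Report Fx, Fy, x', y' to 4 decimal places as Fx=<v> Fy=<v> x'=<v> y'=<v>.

Fx=0.7685 Fy=1.0000 x'=0.1537 y'=3.2000

F_att = 1/4·(g−p) = 1/4·(1,4) = (0.2500,1.0000)
o1: d²=89 > ρ²=29 → inactive
o2: d²=53 > ρ²=29 → inactive
o3: d²=9 ≤ ρ²=29; F_rep = 14·(3,0)/9² = (0.5185,0.0000)
F = F_att + ΣF_rep = (0.7685,1.0000)
p' = p + 1/5·F = (0.1537,3.2000)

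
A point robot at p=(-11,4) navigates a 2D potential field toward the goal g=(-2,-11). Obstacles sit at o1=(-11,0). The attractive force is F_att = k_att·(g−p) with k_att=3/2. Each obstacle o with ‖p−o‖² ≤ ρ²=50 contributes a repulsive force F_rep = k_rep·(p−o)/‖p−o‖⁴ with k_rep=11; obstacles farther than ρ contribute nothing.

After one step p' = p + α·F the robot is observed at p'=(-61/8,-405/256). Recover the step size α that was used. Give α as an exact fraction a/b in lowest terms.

F_att = 3/2·(g−p) = 3/2·(9,-15) = (13.5000,-22.5000)
o1: d²=16 ≤ ρ²=50; F_rep = 11·(0,4)/16² = (0.0000,0.1719)
F = F_att + ΣF_rep = (13.5000,-22.3281)
Δp = p'−p = (3.3750,-5.5820); α = Δx/Fx = (27/8) / (27/2) = 1/4
check: Δy/Fy = (-1429/256) / (-1429/64) = 1/4 ✓

α = 1/4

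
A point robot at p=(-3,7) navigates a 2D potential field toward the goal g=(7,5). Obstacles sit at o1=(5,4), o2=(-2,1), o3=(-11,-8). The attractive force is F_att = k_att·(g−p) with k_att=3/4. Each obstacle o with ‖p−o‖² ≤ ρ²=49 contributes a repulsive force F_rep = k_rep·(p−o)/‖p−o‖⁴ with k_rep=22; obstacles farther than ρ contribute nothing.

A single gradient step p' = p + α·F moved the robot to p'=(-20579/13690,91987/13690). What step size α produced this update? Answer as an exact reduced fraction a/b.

α = 1/5

F_att = 3/4·(g−p) = 3/4·(10,-2) = (7.5000,-1.5000)
o1: d²=73 > ρ²=49 → inactive
o2: d²=37 ≤ ρ²=49; F_rep = 22·(-1,6)/37² = (-0.0161,0.0964)
o3: d²=289 > ρ²=49 → inactive
F = F_att + ΣF_rep = (7.4839,-1.4036)
Δp = p'−p = (1.4968,-0.2807); α = Δx/Fx = (20491/13690) / (20491/2738) = 1/5
check: Δy/Fy = (-3843/13690) / (-3843/2738) = 1/5 ✓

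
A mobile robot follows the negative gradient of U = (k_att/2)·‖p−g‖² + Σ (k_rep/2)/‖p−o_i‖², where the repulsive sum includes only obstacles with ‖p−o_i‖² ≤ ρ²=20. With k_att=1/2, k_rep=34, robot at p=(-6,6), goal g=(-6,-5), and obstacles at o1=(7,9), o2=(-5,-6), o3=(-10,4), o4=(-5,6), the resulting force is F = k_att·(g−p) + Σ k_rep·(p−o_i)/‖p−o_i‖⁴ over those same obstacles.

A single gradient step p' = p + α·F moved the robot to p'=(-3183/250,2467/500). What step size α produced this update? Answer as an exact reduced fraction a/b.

α = 1/5

F_att = 1/2·(g−p) = 1/2·(0,-11) = (0.0000,-5.5000)
o1: d²=178 > ρ²=20 → inactive
o2: d²=145 > ρ²=20 → inactive
o3: d²=20 ≤ ρ²=20; F_rep = 34·(4,2)/20² = (0.3400,0.1700)
o4: d²=1 ≤ ρ²=20; F_rep = 34·(-1,0)/1² = (-34.0000,0.0000)
F = F_att + ΣF_rep = (-33.6600,-5.3300)
Δp = p'−p = (-6.7320,-1.0660); α = Δx/Fx = (-1683/250) / (-1683/50) = 1/5
check: Δy/Fy = (-533/500) / (-533/100) = 1/5 ✓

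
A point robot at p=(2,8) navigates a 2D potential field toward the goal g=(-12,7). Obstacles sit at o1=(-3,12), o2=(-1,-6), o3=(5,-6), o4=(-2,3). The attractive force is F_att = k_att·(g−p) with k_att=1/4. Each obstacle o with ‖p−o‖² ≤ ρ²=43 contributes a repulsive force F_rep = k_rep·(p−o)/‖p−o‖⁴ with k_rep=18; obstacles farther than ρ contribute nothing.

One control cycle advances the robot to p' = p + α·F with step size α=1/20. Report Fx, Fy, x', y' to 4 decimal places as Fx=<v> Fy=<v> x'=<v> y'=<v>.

Fx=-3.4036 Fy=-0.2393 x'=1.8298 y'=7.9880

F_att = 1/4·(g−p) = 1/4·(-14,-1) = (-3.5000,-0.2500)
o1: d²=41 ≤ ρ²=43; F_rep = 18·(5,-4)/41² = (0.0535,-0.0428)
o2: d²=205 > ρ²=43 → inactive
o3: d²=205 > ρ²=43 → inactive
o4: d²=41 ≤ ρ²=43; F_rep = 18·(4,5)/41² = (0.0428,0.0535)
F = F_att + ΣF_rep = (-3.4036,-0.2393)
p' = p + 1/20·F = (1.8298,7.9880)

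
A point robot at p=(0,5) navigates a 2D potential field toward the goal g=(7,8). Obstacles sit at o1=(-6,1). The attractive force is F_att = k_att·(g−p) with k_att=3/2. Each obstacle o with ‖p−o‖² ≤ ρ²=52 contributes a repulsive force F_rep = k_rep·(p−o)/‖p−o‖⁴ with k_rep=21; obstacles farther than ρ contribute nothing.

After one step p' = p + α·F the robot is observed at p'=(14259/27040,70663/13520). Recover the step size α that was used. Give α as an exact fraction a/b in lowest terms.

F_att = 3/2·(g−p) = 3/2·(7,3) = (10.5000,4.5000)
o1: d²=52 ≤ ρ²=52; F_rep = 21·(6,4)/52² = (0.0466,0.0311)
F = F_att + ΣF_rep = (10.5466,4.5311)
Δp = p'−p = (0.5273,0.2266); α = Δx/Fx = (14259/27040) / (14259/1352) = 1/20
check: Δy/Fy = (3063/13520) / (3063/676) = 1/20 ✓

α = 1/20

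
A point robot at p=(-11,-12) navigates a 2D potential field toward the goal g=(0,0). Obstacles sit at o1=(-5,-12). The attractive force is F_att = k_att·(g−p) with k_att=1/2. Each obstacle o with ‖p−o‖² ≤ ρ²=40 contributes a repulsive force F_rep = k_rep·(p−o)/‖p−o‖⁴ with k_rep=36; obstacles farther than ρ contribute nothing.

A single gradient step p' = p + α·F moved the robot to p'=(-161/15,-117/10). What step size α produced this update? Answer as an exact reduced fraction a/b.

α = 1/20

F_att = 1/2·(g−p) = 1/2·(11,12) = (5.5000,6.0000)
o1: d²=36 ≤ ρ²=40; F_rep = 36·(-6,0)/36² = (-0.1667,0.0000)
F = F_att + ΣF_rep = (5.3333,6.0000)
Δp = p'−p = (0.2667,0.3000); α = Δx/Fx = (4/15) / (16/3) = 1/20
check: Δy/Fy = (3/10) / (6) = 1/20 ✓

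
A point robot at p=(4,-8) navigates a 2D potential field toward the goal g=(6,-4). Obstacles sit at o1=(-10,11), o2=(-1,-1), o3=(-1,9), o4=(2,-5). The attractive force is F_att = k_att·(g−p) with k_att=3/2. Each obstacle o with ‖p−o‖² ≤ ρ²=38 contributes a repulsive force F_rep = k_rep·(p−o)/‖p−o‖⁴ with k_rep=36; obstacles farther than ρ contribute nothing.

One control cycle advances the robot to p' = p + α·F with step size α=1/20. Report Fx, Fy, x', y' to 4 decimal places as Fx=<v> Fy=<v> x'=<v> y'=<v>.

F_att = 3/2·(g−p) = 3/2·(2,4) = (3.0000,6.0000)
o1: d²=557 > ρ²=38 → inactive
o2: d²=74 > ρ²=38 → inactive
o3: d²=314 > ρ²=38 → inactive
o4: d²=13 ≤ ρ²=38; F_rep = 36·(2,-3)/13² = (0.4260,-0.6391)
F = F_att + ΣF_rep = (3.4260,5.3609)
p' = p + 1/20·F = (4.1713,-7.7320)

Fx=3.4260 Fy=5.3609 x'=4.1713 y'=-7.7320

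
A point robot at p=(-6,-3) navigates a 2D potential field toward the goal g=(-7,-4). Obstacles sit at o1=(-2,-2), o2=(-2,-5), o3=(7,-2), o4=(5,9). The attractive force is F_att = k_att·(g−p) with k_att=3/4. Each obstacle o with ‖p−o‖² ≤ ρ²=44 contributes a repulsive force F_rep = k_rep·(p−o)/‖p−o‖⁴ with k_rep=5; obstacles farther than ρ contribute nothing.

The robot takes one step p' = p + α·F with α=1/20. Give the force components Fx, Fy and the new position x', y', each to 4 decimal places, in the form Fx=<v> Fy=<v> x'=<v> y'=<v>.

F_att = 3/4·(g−p) = 3/4·(-1,-1) = (-0.7500,-0.7500)
o1: d²=17 ≤ ρ²=44; F_rep = 5·(-4,-1)/17² = (-0.0692,-0.0173)
o2: d²=20 ≤ ρ²=44; F_rep = 5·(-4,2)/20² = (-0.0500,0.0250)
o3: d²=170 > ρ²=44 → inactive
o4: d²=265 > ρ²=44 → inactive
F = F_att + ΣF_rep = (-0.8692,-0.7423)
p' = p + 1/20·F = (-6.0435,-3.0371)

Fx=-0.8692 Fy=-0.7423 x'=-6.0435 y'=-3.0371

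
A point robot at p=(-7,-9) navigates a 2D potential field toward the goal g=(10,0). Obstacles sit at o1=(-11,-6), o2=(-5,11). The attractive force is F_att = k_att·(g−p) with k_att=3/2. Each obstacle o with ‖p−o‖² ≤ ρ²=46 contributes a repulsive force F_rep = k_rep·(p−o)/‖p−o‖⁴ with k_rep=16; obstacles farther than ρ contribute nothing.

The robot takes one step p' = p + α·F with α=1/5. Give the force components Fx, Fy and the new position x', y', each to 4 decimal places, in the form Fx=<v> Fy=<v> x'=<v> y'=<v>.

Fx=25.6024 Fy=13.4232 x'=-1.8795 y'=-6.3154

F_att = 3/2·(g−p) = 3/2·(17,9) = (25.5000,13.5000)
o1: d²=25 ≤ ρ²=46; F_rep = 16·(4,-3)/25² = (0.1024,-0.0768)
o2: d²=404 > ρ²=46 → inactive
F = F_att + ΣF_rep = (25.6024,13.4232)
p' = p + 1/5·F = (-1.8795,-6.3154)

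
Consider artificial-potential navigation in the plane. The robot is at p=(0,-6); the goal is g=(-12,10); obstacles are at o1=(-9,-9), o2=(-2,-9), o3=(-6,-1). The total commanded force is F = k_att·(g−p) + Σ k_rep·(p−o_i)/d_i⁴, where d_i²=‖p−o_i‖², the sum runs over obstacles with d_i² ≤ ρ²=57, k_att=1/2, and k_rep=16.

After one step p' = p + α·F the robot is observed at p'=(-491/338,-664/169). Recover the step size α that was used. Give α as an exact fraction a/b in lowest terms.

α = 1/4

F_att = 1/2·(g−p) = 1/2·(-12,16) = (-6.0000,8.0000)
o1: d²=90 > ρ²=57 → inactive
o2: d²=13 ≤ ρ²=57; F_rep = 16·(2,3)/13² = (0.1893,0.2840)
o3: d²=61 > ρ²=57 → inactive
F = F_att + ΣF_rep = (-5.8107,8.2840)
Δp = p'−p = (-1.4527,2.0710); α = Δx/Fx = (-491/338) / (-982/169) = 1/4
check: Δy/Fy = (350/169) / (1400/169) = 1/4 ✓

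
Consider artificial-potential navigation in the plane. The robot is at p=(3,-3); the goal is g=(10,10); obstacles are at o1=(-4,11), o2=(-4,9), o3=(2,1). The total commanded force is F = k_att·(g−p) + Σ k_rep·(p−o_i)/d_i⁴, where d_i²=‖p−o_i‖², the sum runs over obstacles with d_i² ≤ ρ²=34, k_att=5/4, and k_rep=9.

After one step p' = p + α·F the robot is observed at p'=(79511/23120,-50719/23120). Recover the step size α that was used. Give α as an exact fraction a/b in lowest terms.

α = 1/20

F_att = 5/4·(g−p) = 5/4·(7,13) = (8.7500,16.2500)
o1: d²=245 > ρ²=34 → inactive
o2: d²=193 > ρ²=34 → inactive
o3: d²=17 ≤ ρ²=34; F_rep = 9·(1,-4)/17² = (0.0311,-0.1246)
F = F_att + ΣF_rep = (8.7811,16.1254)
Δp = p'−p = (0.4391,0.8063); α = Δx/Fx = (10151/23120) / (10151/1156) = 1/20
check: Δy/Fy = (18641/23120) / (18641/1156) = 1/20 ✓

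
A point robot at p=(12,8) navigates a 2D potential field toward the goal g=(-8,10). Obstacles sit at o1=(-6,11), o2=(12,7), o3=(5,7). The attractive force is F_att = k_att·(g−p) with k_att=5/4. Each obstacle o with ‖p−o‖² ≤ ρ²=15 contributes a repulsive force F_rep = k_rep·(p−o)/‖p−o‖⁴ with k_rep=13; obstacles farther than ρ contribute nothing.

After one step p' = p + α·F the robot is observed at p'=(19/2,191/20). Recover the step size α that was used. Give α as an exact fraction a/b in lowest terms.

α = 1/10

F_att = 5/4·(g−p) = 5/4·(-20,2) = (-25.0000,2.5000)
o1: d²=333 > ρ²=15 → inactive
o2: d²=1 ≤ ρ²=15; F_rep = 13·(0,1)/1² = (0.0000,13.0000)
o3: d²=50 > ρ²=15 → inactive
F = F_att + ΣF_rep = (-25.0000,15.5000)
Δp = p'−p = (-2.5000,1.5500); α = Δx/Fx = (-5/2) / (-25) = 1/10
check: Δy/Fy = (31/20) / (31/2) = 1/10 ✓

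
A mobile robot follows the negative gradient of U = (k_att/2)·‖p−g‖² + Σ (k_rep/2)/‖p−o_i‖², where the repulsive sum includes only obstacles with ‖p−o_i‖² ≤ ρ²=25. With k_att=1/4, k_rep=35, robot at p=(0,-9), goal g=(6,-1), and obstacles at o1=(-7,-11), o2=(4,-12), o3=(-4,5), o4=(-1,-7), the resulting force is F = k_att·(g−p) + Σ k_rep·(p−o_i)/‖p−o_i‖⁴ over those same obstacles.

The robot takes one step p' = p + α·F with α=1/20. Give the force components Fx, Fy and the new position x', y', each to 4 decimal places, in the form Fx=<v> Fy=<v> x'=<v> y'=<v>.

F_att = 1/4·(g−p) = 1/4·(6,8) = (1.5000,2.0000)
o1: d²=53 > ρ²=25 → inactive
o2: d²=25 ≤ ρ²=25; F_rep = 35·(-4,3)/25² = (-0.2240,0.1680)
o3: d²=212 > ρ²=25 → inactive
o4: d²=5 ≤ ρ²=25; F_rep = 35·(1,-2)/5² = (1.4000,-2.8000)
F = F_att + ΣF_rep = (2.6760,-0.6320)
p' = p + 1/20·F = (0.1338,-9.0316)

Fx=2.6760 Fy=-0.6320 x'=0.1338 y'=-9.0316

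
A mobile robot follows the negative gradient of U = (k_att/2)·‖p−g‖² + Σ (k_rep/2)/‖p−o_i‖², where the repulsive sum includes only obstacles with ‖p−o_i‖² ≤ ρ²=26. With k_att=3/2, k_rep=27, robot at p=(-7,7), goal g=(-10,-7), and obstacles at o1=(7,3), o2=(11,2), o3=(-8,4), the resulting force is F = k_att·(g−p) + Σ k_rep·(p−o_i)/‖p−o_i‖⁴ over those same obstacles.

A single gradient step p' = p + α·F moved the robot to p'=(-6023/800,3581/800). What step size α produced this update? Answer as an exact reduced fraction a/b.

F_att = 3/2·(g−p) = 3/2·(-3,-14) = (-4.5000,-21.0000)
o1: d²=212 > ρ²=26 → inactive
o2: d²=349 > ρ²=26 → inactive
o3: d²=10 ≤ ρ²=26; F_rep = 27·(1,3)/10² = (0.2700,0.8100)
F = F_att + ΣF_rep = (-4.2300,-20.1900)
Δp = p'−p = (-0.5288,-2.5238); α = Δx/Fx = (-423/800) / (-423/100) = 1/8
check: Δy/Fy = (-2019/800) / (-2019/100) = 1/8 ✓

α = 1/8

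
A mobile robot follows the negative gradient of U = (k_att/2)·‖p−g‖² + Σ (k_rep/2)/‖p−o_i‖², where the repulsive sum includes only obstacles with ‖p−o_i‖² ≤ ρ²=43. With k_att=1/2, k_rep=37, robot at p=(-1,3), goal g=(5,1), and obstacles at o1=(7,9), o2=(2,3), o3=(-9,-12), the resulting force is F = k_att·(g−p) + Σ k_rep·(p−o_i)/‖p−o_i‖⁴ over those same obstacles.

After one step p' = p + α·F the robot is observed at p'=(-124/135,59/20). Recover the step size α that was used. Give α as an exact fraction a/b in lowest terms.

α = 1/20

F_att = 1/2·(g−p) = 1/2·(6,-2) = (3.0000,-1.0000)
o1: d²=100 > ρ²=43 → inactive
o2: d²=9 ≤ ρ²=43; F_rep = 37·(-3,0)/9² = (-1.3704,0.0000)
o3: d²=289 > ρ²=43 → inactive
F = F_att + ΣF_rep = (1.6296,-1.0000)
Δp = p'−p = (0.0815,-0.0500); α = Δx/Fx = (11/135) / (44/27) = 1/20
check: Δy/Fy = (-1/20) / (-1) = 1/20 ✓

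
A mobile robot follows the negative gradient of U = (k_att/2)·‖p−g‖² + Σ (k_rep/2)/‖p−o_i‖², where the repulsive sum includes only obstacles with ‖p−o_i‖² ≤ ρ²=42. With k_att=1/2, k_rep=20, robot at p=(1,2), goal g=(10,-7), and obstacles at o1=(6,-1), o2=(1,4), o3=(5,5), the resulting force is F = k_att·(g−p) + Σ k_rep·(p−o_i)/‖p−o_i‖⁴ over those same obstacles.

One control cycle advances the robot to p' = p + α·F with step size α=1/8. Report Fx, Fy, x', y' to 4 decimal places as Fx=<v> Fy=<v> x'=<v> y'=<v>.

F_att = 1/2·(g−p) = 1/2·(9,-9) = (4.5000,-4.5000)
o1: d²=34 ≤ ρ²=42; F_rep = 20·(-5,3)/34² = (-0.0865,0.0519)
o2: d²=4 ≤ ρ²=42; F_rep = 20·(0,-2)/4² = (0.0000,-2.5000)
o3: d²=25 ≤ ρ²=42; F_rep = 20·(-4,-3)/25² = (-0.1280,-0.0960)
F = F_att + ΣF_rep = (4.2855,-7.0441)
p' = p + 1/8·F = (1.5357,1.1195)

Fx=4.2855 Fy=-7.0441 x'=1.5357 y'=1.1195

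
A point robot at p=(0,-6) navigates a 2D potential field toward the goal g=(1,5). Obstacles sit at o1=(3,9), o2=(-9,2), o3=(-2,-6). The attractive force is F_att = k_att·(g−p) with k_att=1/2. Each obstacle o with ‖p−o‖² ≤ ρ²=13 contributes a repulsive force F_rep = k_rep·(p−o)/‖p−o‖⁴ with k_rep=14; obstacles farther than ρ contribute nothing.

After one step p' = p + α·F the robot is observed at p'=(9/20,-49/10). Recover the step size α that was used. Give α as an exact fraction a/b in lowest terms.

F_att = 1/2·(g−p) = 1/2·(1,11) = (0.5000,5.5000)
o1: d²=234 > ρ²=13 → inactive
o2: d²=145 > ρ²=13 → inactive
o3: d²=4 ≤ ρ²=13; F_rep = 14·(2,0)/4² = (1.7500,0.0000)
F = F_att + ΣF_rep = (2.2500,5.5000)
Δp = p'−p = (0.4500,1.1000); α = Δx/Fx = (9/20) / (9/4) = 1/5
check: Δy/Fy = (11/10) / (11/2) = 1/5 ✓

α = 1/5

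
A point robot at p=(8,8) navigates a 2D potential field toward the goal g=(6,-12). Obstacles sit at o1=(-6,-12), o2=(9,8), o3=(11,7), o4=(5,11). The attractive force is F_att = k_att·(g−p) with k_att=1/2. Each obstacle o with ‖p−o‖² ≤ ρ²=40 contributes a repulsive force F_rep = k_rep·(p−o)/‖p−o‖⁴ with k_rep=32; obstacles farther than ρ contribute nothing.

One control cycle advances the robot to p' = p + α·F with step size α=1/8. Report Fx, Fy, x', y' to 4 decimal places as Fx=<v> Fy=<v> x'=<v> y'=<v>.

Fx=-33.6637 Fy=-9.9763 x'=3.7920 y'=6.7530

F_att = 1/2·(g−p) = 1/2·(-2,-20) = (-1.0000,-10.0000)
o1: d²=596 > ρ²=40 → inactive
o2: d²=1 ≤ ρ²=40; F_rep = 32·(-1,0)/1² = (-32.0000,0.0000)
o3: d²=10 ≤ ρ²=40; F_rep = 32·(-3,1)/10² = (-0.9600,0.3200)
o4: d²=18 ≤ ρ²=40; F_rep = 32·(3,-3)/18² = (0.2963,-0.2963)
F = F_att + ΣF_rep = (-33.6637,-9.9763)
p' = p + 1/8·F = (3.7920,6.7530)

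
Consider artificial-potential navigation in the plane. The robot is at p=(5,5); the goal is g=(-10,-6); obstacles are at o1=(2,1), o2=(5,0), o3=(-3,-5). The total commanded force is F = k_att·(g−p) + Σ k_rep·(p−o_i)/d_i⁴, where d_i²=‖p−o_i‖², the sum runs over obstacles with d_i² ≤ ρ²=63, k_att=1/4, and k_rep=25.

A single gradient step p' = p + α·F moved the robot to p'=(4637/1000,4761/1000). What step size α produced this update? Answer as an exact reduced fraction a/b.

α = 1/10

F_att = 1/4·(g−p) = 1/4·(-15,-11) = (-3.7500,-2.7500)
o1: d²=25 ≤ ρ²=63; F_rep = 25·(3,4)/25² = (0.1200,0.1600)
o2: d²=25 ≤ ρ²=63; F_rep = 25·(0,5)/25² = (0.0000,0.2000)
o3: d²=164 > ρ²=63 → inactive
F = F_att + ΣF_rep = (-3.6300,-2.3900)
Δp = p'−p = (-0.3630,-0.2390); α = Δx/Fx = (-363/1000) / (-363/100) = 1/10
check: Δy/Fy = (-239/1000) / (-239/100) = 1/10 ✓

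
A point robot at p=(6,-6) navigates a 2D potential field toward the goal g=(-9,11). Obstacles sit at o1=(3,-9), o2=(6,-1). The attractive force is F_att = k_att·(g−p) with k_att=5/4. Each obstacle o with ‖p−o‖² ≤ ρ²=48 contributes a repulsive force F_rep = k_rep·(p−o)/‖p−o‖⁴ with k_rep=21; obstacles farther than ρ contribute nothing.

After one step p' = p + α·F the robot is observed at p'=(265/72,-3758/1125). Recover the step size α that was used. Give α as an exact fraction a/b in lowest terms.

F_att = 5/4·(g−p) = 5/4·(-15,17) = (-18.7500,21.2500)
o1: d²=18 ≤ ρ²=48; F_rep = 21·(3,3)/18² = (0.1944,0.1944)
o2: d²=25 ≤ ρ²=48; F_rep = 21·(0,-5)/25² = (0.0000,-0.1680)
F = F_att + ΣF_rep = (-18.5556,21.2764)
Δp = p'−p = (-2.3194,2.6596); α = Δx/Fx = (-167/72) / (-167/9) = 1/8
check: Δy/Fy = (2992/1125) / (23936/1125) = 1/8 ✓

α = 1/8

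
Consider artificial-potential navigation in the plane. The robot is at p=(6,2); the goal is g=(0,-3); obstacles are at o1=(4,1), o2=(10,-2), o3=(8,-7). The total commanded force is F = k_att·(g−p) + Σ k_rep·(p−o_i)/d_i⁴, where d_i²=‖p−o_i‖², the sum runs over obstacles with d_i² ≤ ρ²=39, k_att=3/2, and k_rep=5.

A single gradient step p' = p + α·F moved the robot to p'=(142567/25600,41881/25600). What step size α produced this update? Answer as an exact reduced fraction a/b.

α = 1/20

F_att = 3/2·(g−p) = 3/2·(-6,-5) = (-9.0000,-7.5000)
o1: d²=5 ≤ ρ²=39; F_rep = 5·(2,1)/5² = (0.4000,0.2000)
o2: d²=32 ≤ ρ²=39; F_rep = 5·(-4,4)/32² = (-0.0195,0.0195)
o3: d²=85 > ρ²=39 → inactive
F = F_att + ΣF_rep = (-8.6195,-7.2805)
Δp = p'−p = (-0.4310,-0.3640); α = Δx/Fx = (-11033/25600) / (-11033/1280) = 1/20
check: Δy/Fy = (-9319/25600) / (-9319/1280) = 1/20 ✓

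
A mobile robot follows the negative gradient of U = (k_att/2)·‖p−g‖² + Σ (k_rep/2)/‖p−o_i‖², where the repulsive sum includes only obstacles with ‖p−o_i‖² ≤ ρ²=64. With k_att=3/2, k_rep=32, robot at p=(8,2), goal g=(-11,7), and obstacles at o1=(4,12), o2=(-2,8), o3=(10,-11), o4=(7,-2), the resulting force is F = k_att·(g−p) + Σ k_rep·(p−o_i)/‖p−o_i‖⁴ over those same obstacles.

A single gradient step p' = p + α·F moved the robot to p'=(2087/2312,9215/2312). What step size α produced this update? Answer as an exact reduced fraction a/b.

α = 1/4

F_att = 3/2·(g−p) = 3/2·(-19,5) = (-28.5000,7.5000)
o1: d²=116 > ρ²=64 → inactive
o2: d²=136 > ρ²=64 → inactive
o3: d²=173 > ρ²=64 → inactive
o4: d²=17 ≤ ρ²=64; F_rep = 32·(1,4)/17² = (0.1107,0.4429)
F = F_att + ΣF_rep = (-28.3893,7.9429)
Δp = p'−p = (-7.0973,1.9857); α = Δx/Fx = (-16409/2312) / (-16409/578) = 1/4
check: Δy/Fy = (4591/2312) / (4591/578) = 1/4 ✓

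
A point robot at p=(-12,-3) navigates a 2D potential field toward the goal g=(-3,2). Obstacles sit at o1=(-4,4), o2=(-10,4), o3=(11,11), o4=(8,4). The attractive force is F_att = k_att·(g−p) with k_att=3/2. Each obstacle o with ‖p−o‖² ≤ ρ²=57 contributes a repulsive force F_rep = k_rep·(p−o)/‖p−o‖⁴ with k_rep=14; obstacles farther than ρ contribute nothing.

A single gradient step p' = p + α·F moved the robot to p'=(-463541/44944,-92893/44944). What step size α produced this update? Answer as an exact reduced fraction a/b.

α = 1/8

F_att = 3/2·(g−p) = 3/2·(9,5) = (13.5000,7.5000)
o1: d²=113 > ρ²=57 → inactive
o2: d²=53 ≤ ρ²=57; F_rep = 14·(-2,-7)/53² = (-0.0100,-0.0349)
o3: d²=725 > ρ²=57 → inactive
o4: d²=449 > ρ²=57 → inactive
F = F_att + ΣF_rep = (13.4900,7.4651)
Δp = p'−p = (1.6863,0.9331); α = Δx/Fx = (75787/44944) / (75787/5618) = 1/8
check: Δy/Fy = (41939/44944) / (41939/5618) = 1/8 ✓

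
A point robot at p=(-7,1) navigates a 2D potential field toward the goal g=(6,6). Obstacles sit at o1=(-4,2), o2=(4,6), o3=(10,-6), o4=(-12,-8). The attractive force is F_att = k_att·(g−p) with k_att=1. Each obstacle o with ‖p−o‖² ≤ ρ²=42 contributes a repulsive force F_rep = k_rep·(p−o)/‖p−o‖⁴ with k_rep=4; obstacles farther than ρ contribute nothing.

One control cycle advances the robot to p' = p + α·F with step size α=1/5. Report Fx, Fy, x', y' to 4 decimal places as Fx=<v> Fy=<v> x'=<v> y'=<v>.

F_att = 1·(g−p) = 1·(13,5) = (13.0000,5.0000)
o1: d²=10 ≤ ρ²=42; F_rep = 4·(-3,-1)/10² = (-0.1200,-0.0400)
o2: d²=146 > ρ²=42 → inactive
o3: d²=338 > ρ²=42 → inactive
o4: d²=106 > ρ²=42 → inactive
F = F_att + ΣF_rep = (12.8800,4.9600)
p' = p + 1/5·F = (-4.4240,1.9920)

Fx=12.8800 Fy=4.9600 x'=-4.4240 y'=1.9920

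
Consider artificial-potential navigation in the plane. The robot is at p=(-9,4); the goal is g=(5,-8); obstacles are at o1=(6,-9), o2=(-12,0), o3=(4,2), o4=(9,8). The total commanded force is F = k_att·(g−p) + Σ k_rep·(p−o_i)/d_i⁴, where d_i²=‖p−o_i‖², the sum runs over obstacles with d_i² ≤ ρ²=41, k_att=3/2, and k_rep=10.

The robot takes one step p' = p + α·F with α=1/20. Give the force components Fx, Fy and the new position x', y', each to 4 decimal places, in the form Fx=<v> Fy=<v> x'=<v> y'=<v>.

Fx=21.0480 Fy=-17.9360 x'=-7.9476 y'=3.1032

F_att = 3/2·(g−p) = 3/2·(14,-12) = (21.0000,-18.0000)
o1: d²=394 > ρ²=41 → inactive
o2: d²=25 ≤ ρ²=41; F_rep = 10·(3,4)/25² = (0.0480,0.0640)
o3: d²=173 > ρ²=41 → inactive
o4: d²=340 > ρ²=41 → inactive
F = F_att + ΣF_rep = (21.0480,-17.9360)
p' = p + 1/20·F = (-7.9476,3.1032)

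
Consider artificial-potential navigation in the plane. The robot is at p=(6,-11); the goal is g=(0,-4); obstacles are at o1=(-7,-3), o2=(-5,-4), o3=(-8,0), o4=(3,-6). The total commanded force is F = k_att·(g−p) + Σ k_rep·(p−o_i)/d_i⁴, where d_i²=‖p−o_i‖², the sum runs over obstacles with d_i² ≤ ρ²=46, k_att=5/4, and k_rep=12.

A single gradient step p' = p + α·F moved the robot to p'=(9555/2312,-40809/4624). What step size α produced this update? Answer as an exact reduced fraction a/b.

α = 1/4

F_att = 5/4·(g−p) = 5/4·(-6,7) = (-7.5000,8.7500)
o1: d²=233 > ρ²=46 → inactive
o2: d²=170 > ρ²=46 → inactive
o3: d²=317 > ρ²=46 → inactive
o4: d²=34 ≤ ρ²=46; F_rep = 12·(3,-5)/34² = (0.0311,-0.0519)
F = F_att + ΣF_rep = (-7.4689,8.6981)
Δp = p'−p = (-1.8672,2.1745); α = Δx/Fx = (-4317/2312) / (-4317/578) = 1/4
check: Δy/Fy = (10055/4624) / (10055/1156) = 1/4 ✓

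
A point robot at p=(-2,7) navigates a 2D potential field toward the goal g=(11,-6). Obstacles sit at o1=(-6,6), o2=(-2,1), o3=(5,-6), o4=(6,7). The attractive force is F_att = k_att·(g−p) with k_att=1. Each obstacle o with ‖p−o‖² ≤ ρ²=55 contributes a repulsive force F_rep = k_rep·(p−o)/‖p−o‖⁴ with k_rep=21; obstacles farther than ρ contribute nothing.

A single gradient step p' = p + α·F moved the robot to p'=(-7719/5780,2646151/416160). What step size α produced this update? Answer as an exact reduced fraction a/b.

α = 1/20

F_att = 1·(g−p) = 1·(13,-13) = (13.0000,-13.0000)
o1: d²=17 ≤ ρ²=55; F_rep = 21·(4,1)/17² = (0.2907,0.0727)
o2: d²=36 ≤ ρ²=55; F_rep = 21·(0,6)/36² = (0.0000,0.0972)
o3: d²=218 > ρ²=55 → inactive
o4: d²=64 > ρ²=55 → inactive
F = F_att + ΣF_rep = (13.2907,-12.8301)
Δp = p'−p = (0.6645,-0.6415); α = Δx/Fx = (3841/5780) / (3841/289) = 1/20
check: Δy/Fy = (-266969/416160) / (-266969/20808) = 1/20 ✓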